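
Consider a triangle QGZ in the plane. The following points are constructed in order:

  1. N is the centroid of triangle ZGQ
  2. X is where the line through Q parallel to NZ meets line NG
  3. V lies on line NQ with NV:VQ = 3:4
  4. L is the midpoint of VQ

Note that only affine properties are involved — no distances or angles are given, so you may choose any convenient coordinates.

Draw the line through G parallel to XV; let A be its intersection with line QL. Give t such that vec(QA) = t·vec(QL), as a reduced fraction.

Assign Q = (0, 0), G = (1, 0), Z = (0, 1) — the answer is frame-independent, so this choice is without loss of generality.
1. N is the centroid of triangle ZGQ ⇒ N = (1/3, 1/3)
2. X is where the line through Q parallel to NZ meets line NG ⇒ X = (-1/3, 2/3)
3. V lies on line NQ with NV:VQ = 3:4 ⇒ V = (4/21, 4/21)
4. L is the midpoint of VQ ⇒ L = (2/21, 2/21)
through G parallel to XV: direction (11/21, -10/21); meets QL at A = (10/21, 10/21)
A = Q + t·(L−Q) with t = 5

t = 5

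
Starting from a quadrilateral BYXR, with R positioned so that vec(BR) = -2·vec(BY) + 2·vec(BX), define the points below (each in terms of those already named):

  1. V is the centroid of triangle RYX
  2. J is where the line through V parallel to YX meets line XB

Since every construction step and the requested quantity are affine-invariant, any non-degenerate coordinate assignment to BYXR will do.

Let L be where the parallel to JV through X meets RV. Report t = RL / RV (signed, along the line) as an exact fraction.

t = 3/2

Assign B = (0, 0), Y = (1, 0), X = (0, 1), R = (-2, 2) — the answer is frame-independent, so this choice is without loss of generality.
1. V is the centroid of triangle RYX ⇒ V = (-1/3, 1)
2. J is where the line through V parallel to YX meets line XB ⇒ J = (0, 2/3)
through X parallel to JV: direction (-1/3, 1/3); meets RV at L = (1/2, 1/2)
L = R + t·(V−R) with t = 3/2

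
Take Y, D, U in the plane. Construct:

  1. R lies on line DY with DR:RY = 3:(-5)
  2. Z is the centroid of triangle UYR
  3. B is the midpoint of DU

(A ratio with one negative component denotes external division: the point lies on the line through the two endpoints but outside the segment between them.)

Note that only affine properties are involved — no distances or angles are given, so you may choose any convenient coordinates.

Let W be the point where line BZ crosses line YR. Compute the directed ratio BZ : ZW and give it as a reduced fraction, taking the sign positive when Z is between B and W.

Choose coordinates Y = (0, 0), D = (1, 0), U = (0, 1).
1. R lies on line DY with DR:RY = 3:(-5) ⇒ R = (5/2, 0)
2. Z is the centroid of triangle UYR ⇒ Z = (5/6, 1/3)
3. B is the midpoint of DU ⇒ B = (1/2, 1/2)
line BZ meets YR at W = (3/2, 0)
Z = B + t·(W−B) with t = 1/3, so BZ:ZW = 1/3:2/3

BZ:ZW = 1/2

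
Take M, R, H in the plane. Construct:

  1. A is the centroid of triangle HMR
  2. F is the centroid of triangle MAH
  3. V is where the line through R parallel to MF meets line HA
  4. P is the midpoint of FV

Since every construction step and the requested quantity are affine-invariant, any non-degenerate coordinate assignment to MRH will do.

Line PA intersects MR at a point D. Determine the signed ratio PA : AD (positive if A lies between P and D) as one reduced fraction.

Choose coordinates M = (0, 0), R = (1, 0), H = (0, 1).
1. A is the centroid of triangle HMR ⇒ A = (1/3, 1/3)
2. F is the centroid of triangle MAH ⇒ F = (1/9, 4/9)
3. V is where the line through R parallel to MF meets line HA ⇒ V = (5/6, -2/3)
4. P is the midpoint of FV ⇒ P = (17/36, -1/9)
line PA meets MR at D = (7/16, 0)
A = P + t·(D−P) with t = 4, so PA:AD = 4:-3

PA:AD = -4/3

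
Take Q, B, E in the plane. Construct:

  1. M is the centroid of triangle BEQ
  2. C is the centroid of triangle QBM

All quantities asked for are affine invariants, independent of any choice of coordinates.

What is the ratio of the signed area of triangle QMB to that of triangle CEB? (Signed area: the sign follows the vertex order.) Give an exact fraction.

[QMB]:[CEB] = 3/4

Work in coordinates with Q = (0, 0), B = (1, 0), E = (0, 1).
1. M is the centroid of triangle BEQ ⇒ M = (1/3, 1/3)
2. C is the centroid of triangle QBM ⇒ C = (4/9, 1/9)
2·[QMB] = -1/3, 2·[CEB] = -4/9
[QMB]:[CEB] = -1/3:-4/9 = 3/4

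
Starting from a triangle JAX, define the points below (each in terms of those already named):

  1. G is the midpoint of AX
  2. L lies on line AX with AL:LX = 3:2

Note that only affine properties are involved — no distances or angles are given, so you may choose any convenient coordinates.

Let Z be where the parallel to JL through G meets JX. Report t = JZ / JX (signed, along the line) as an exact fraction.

t = -1/4

Set J = (0, 0), A = (1, 0), X = (0, 1); any affine frame gives the same invariant.
1. G is the midpoint of AX ⇒ G = (1/2, 1/2)
2. L lies on line AX with AL:LX = 3:2 ⇒ L = (2/5, 3/5)
through G parallel to JL: direction (2/5, 3/5); meets JX at Z = (0, -1/4)
Z = J + t·(X−J) with t = -1/4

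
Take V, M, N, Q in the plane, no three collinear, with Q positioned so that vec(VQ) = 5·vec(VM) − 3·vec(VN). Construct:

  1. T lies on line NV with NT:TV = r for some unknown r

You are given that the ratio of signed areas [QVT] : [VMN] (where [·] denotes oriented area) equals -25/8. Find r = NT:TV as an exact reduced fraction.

r = 3/5

Choose coordinates V = (0, 0), M = (1, 0), N = (0, 1), Q = (5, -3).
1. With NT:TV = r, write λ = r/(r+1) so T = N + λ·(V−N); T is affine-linear in λ
Every point depending on T is an affine combination of T and λ-independent points, so each such coordinate is linear in λ; the λ² term in each signed area is a multiple of (V−N)×(V−N) = 0, so 2·[QVT] and 2·[VMN] are each linear in λ. Evaluating at λ=0 and λ=1:
  2·[QVT] = 5·λ − 5,   2·[VMN] = 1
So [QVT]:[VMN] = (5·λ − 5) / (1). Setting this equal to -25/8:
  5·λ − 5 = -25/8·(1)  ⇒  λ = 3/8
Then r = λ/(1−λ) = (3/8)/(5/8) = 3/5. Check: with r = 3/5, T = (0, 5/8) and [QVT]:[VMN] = -25/8 as required.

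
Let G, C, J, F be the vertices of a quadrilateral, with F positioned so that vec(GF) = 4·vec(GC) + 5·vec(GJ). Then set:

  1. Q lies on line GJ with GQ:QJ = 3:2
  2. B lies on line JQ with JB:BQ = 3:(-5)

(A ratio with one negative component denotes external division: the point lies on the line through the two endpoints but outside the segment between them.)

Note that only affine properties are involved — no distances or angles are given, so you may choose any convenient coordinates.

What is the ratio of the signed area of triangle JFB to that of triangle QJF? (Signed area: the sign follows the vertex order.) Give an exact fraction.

[JFB]:[QJF] = -3/2

Choose coordinates G = (0, 0), C = (1, 0), J = (0, 1), F = (4, 5).
1. Q lies on line GJ with GQ:QJ = 3:2 ⇒ Q = (0, 3/5)
2. B lies on line JQ with JB:BQ = 3:(-5) ⇒ B = (0, 8/5)
2·[JFB] = 12/5, 2·[QJF] = -8/5
[JFB]:[QJF] = 12/5:-8/5 = -3/2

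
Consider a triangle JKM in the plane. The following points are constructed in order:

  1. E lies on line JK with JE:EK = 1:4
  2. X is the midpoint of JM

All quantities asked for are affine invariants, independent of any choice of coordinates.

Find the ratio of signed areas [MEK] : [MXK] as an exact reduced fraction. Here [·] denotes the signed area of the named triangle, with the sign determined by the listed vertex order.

Set J = (0, 0), K = (1, 0), M = (0, 1); any affine frame gives the same invariant.
1. E lies on line JK with JE:EK = 1:4 ⇒ E = (1/5, 0)
2. X is the midpoint of JM ⇒ X = (0, 1/2)
2·[MEK] = 4/5, 2·[MXK] = 1/2
[MEK]:[MXK] = 4/5:1/2 = 8/5

[MEK]:[MXK] = 8/5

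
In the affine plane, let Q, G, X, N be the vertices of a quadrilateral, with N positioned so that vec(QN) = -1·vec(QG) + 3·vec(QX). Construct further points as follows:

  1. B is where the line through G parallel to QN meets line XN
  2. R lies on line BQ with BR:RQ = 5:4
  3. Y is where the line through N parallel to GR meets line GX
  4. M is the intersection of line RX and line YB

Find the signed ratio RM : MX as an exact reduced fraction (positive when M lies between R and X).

RM:MX = 5/21

Choose coordinates Q = (0, 0), G = (1, 0), X = (0, 1), N = (-1, 3).
1. B is where the line through G parallel to QN meets line XN ⇒ B = (2, -3)
2. R lies on line BQ with BR:RQ = 5:4 ⇒ R = (8/9, -4/3)
3. Y is where the line through N parallel to GR meets line GX ⇒ Y = (-14/13, 27/13)
4. M is the intersection of line RX and line YB ⇒ M = (28/39, -23/26)
M = R + t·(X−R) with t = 5/26, so RM:MX = t:(1−t) = 5/26:21/26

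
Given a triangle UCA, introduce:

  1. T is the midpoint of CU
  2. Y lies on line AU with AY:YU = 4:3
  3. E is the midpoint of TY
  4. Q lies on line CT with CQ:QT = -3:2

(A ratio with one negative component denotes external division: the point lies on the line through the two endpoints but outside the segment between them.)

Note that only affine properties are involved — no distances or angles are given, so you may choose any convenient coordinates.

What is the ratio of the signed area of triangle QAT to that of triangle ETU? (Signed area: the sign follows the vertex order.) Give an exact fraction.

[QAT]:[ETU] = 28/3

Set U = (0, 0), C = (1, 0), A = (0, 1); any affine frame gives the same invariant.
1. T is the midpoint of CU ⇒ T = (1/2, 0)
2. Y lies on line AU with AY:YU = 4:3 ⇒ Y = (0, 3/7)
3. E is the midpoint of TY ⇒ E = (1/4, 3/14)
4. Q lies on line CT with CQ:QT = -3:2 ⇒ Q = (-1/2, 0)
2·[QAT] = -1, 2·[ETU] = -3/28
[QAT]:[ETU] = -1:-3/28 = 28/3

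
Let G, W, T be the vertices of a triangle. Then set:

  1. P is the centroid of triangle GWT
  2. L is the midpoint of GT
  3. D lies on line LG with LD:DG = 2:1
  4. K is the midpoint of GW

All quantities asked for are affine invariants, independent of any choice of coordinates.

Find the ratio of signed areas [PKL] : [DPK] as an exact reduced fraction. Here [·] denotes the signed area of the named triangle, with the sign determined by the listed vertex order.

Set G = (0, 0), W = (1, 0), T = (0, 1); any affine frame gives the same invariant.
1. P is the centroid of triangle GWT ⇒ P = (1/3, 1/3)
2. L is the midpoint of GT ⇒ L = (0, 1/2)
3. D lies on line LG with LD:DG = 2:1 ⇒ D = (0, 1/6)
4. K is the midpoint of GW ⇒ K = (1/2, 0)
2·[PKL] = -1/12, 2·[DPK] = -5/36
[PKL]:[DPK] = -1/12:-5/36 = 3/5

[PKL]:[DPK] = 3/5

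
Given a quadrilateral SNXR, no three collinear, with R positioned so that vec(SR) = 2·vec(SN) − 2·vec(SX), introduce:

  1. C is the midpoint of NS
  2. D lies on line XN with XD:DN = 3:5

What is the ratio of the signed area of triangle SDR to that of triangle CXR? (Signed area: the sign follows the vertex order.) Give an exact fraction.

[SDR]:[CXR] = 4

Assign S = (0, 0), N = (1, 0), X = (0, 1), R = (2, -2) — the answer is frame-independent, so this choice is without loss of generality.
1. C is the midpoint of NS ⇒ C = (1/2, 0)
2. D lies on line XN with XD:DN = 3:5 ⇒ D = (3/8, 5/8)
2·[SDR] = -2, 2·[CXR] = -1/2
[SDR]:[CXR] = -2:-1/2 = 4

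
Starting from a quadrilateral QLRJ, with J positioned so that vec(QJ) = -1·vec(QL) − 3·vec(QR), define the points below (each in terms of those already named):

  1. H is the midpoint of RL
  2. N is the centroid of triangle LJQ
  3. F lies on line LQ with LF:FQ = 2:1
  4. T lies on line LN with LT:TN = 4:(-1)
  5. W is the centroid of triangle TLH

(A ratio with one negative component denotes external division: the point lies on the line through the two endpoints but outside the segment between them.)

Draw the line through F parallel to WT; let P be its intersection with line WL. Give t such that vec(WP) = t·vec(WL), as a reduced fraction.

Work in coordinates with Q = (0, 0), L = (1, 0), R = (0, 1), J = (-1, -3).
1. H is the midpoint of RL ⇒ H = (1/2, 1/2)
2. N is the centroid of triangle LJQ ⇒ N = (0, -1)
3. F lies on line LQ with LF:FQ = 2:1 ⇒ F = (1/3, 0)
4. T lies on line LN with LT:TN = 4:(-1) ⇒ T = (-1/3, -4/3)
5. W is the centroid of triangle TLH ⇒ W = (7/18, -5/18)
through F parallel to WT: direction (-13/18, -19/18); meets WL at P = (7/216, -95/216)
P = W + t·(L−W) with t = -7/12

t = -7/12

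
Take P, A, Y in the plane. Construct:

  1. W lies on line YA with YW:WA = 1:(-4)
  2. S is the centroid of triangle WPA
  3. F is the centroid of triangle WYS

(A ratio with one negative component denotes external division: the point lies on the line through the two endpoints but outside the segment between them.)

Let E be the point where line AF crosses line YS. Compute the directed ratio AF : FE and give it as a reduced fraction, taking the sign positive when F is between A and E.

AF:FE = -10

Choose coordinates P = (0, 0), A = (1, 0), Y = (0, 1).
1. W lies on line YA with YW:WA = 1:(-4) ⇒ W = (-1/3, 4/3)
2. S is the centroid of triangle WPA ⇒ S = (2/9, 4/9)
3. F is the centroid of triangle WYS ⇒ F = (-1/27, 25/27)
line AF meets YS at E = (1/15, 5/6)
F = A + t·(E−A) with t = 10/9, so AF:FE = 10/9:-1/9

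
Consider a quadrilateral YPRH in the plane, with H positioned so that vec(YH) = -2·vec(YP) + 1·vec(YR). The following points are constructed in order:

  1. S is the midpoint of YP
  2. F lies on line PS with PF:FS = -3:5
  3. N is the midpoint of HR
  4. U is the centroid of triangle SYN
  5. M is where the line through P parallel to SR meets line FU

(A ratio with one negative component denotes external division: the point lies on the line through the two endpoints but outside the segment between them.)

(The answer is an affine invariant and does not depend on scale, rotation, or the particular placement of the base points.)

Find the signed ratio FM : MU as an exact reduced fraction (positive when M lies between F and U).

FM:MU = 3/4

Set Y = (0, 0), P = (1, 0), R = (0, 1), H = (-2, 1); any affine frame gives the same invariant.
1. S is the midpoint of YP ⇒ S = (1/2, 0)
2. F lies on line PS with PF:FS = -3:5 ⇒ F = (7/4, 0)
3. N is the midpoint of HR ⇒ N = (-1, 1)
4. U is the centroid of triangle SYN ⇒ U = (-1/6, 1/3)
5. M is where the line through P parallel to SR meets line FU ⇒ M = (13/14, 1/7)
M = F + t·(U−F) with t = 3/7, so FM:MU = t:(1−t) = 3/7:4/7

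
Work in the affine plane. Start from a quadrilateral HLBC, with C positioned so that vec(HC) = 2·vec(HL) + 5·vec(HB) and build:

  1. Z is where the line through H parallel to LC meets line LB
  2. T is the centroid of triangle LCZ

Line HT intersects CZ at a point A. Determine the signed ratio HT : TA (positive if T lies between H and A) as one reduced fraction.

Assign H = (0, 0), L = (1, 0), B = (0, 1), C = (2, 5) — the answer is frame-independent, so this choice is without loss of generality.
1. Z is where the line through H parallel to LC meets line LB ⇒ Z = (1/6, 5/6)
2. T is the centroid of triangle LCZ ⇒ T = (19/18, 35/18)
line HT meets CZ at A = (-19/18, -35/18)
T = H + t·(A−H) with t = -1, so HT:TA = -1:2

HT:TA = -1/2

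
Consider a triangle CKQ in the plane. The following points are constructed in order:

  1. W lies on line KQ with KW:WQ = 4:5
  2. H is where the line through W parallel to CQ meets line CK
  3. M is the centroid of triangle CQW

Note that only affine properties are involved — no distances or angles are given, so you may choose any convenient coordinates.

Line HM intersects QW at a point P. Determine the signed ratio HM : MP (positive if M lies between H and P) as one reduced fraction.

Assign C = (0, 0), K = (1, 0), Q = (0, 1) — the answer is frame-independent, so this choice is without loss of generality.
1. W lies on line KQ with KW:WQ = 4:5 ⇒ W = (5/9, 4/9)
2. H is where the line through W parallel to CQ meets line CK ⇒ H = (5/9, 0)
3. M is the centroid of triangle CQW ⇒ M = (5/27, 13/27)
line HM meets QW at P = (-25/27, 52/27)
M = H + t·(P−H) with t = 1/4, so HM:MP = 1/4:3/4

HM:MP = 1/3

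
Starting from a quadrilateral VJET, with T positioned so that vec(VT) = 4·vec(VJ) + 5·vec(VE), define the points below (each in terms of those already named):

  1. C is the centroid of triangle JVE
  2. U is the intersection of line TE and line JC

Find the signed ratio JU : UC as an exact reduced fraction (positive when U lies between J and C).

JU:UC = -2

Set V = (0, 0), J = (1, 0), E = (0, 1), T = (4, 5); any affine frame gives the same invariant.
1. C is the centroid of triangle JVE ⇒ C = (1/3, 1/3)
2. U is the intersection of line TE and line JC ⇒ U = (-1/3, 2/3)
U = J + t·(C−J) with t = 2, so JU:UC = t:(1−t) = 2:-1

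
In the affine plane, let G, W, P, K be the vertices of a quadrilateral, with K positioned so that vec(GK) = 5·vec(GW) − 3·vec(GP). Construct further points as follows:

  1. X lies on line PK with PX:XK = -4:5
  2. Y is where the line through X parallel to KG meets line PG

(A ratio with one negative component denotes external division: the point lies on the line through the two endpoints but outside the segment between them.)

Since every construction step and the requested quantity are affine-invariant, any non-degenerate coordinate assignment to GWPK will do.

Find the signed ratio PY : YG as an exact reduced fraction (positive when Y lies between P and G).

Assign G = (0, 0), W = (1, 0), P = (0, 1), K = (5, -3) — the answer is frame-independent, so this choice is without loss of generality.
1. X lies on line PK with PX:XK = -4:5 ⇒ X = (-20, 17)
2. Y is where the line through X parallel to KG meets line PG ⇒ Y = (0, 5)
Y = P + t·(G−P) with t = -4, so PY:YG = t:(1−t) = -4:5

PY:YG = -4/5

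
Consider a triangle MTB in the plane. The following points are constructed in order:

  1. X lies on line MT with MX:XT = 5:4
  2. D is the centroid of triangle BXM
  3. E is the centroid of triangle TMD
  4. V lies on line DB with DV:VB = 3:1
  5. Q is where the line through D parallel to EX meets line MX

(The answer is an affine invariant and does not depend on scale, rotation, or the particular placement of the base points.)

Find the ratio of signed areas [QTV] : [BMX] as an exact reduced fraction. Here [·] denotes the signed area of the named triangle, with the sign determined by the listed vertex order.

[QTV]:[BMX] = 1/2

Set M = (0, 0), T = (1, 0), B = (0, 1); any affine frame gives the same invariant.
1. X lies on line MT with MX:XT = 5:4 ⇒ X = (5/9, 0)
2. D is the centroid of triangle BXM ⇒ D = (5/27, 1/3)
3. E is the centroid of triangle TMD ⇒ E = (32/81, 1/9)
4. V lies on line DB with DV:VB = 3:1 ⇒ V = (5/108, 5/6)
5. Q is where the line through D parallel to EX meets line MX ⇒ Q = (2/3, 0)
2·[QTV] = 5/18, 2·[BMX] = 5/9
[QTV]:[BMX] = 5/18:5/9 = 1/2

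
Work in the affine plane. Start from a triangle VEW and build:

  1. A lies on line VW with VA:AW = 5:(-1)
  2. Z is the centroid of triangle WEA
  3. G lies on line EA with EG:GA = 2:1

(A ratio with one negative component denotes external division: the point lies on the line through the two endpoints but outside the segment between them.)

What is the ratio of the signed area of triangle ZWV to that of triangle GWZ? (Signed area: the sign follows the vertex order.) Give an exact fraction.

Assign V = (0, 0), E = (1, 0), W = (0, 1) — the answer is frame-independent, so this choice is without loss of generality.
1. A lies on line VW with VA:AW = 5:(-1) ⇒ A = (0, 5/4)
2. Z is the centroid of triangle WEA ⇒ Z = (1/3, 3/4)
3. G lies on line EA with EG:GA = 2:1 ⇒ G = (1/3, 5/6)
2·[ZWV] = 1/3, 2·[GWZ] = 1/36
[ZWV]:[GWZ] = 1/3:1/36 = 12

[ZWV]:[GWZ] = 12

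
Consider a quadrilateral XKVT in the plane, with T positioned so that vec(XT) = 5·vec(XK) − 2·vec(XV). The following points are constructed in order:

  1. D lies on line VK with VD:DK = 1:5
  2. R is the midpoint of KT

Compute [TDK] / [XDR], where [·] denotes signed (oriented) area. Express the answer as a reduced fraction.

Assign X = (0, 0), K = (1, 0), V = (0, 1), T = (5, -2) — the answer is frame-independent, so this choice is without loss of generality.
1. D lies on line VK with VD:DK = 1:5 ⇒ D = (1/6, 5/6)
2. R is the midpoint of KT ⇒ R = (3, -1)
2·[TDK] = 5/3, 2·[XDR] = -8/3
[TDK]:[XDR] = 5/3:-8/3 = -5/8

[TDK]:[XDR] = -5/8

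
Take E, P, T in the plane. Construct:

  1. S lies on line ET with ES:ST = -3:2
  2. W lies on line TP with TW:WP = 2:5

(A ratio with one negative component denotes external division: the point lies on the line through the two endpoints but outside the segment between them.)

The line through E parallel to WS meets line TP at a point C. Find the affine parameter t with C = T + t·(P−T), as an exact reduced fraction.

t = -1/7

Set E = (0, 0), P = (1, 0), T = (0, 1); any affine frame gives the same invariant.
1. S lies on line ET with ES:ST = -3:2 ⇒ S = (0, 3)
2. W lies on line TP with TW:WP = 2:5 ⇒ W = (2/7, 5/7)
through E parallel to WS: direction (-2/7, 16/7); meets TP at C = (-1/7, 8/7)
C = T + t·(P−T) with t = -1/7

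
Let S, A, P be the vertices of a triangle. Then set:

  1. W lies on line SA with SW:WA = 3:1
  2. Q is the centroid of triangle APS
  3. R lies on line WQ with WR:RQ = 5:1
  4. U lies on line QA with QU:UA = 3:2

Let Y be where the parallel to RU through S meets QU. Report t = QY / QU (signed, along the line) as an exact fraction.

t = 19

Assign S = (0, 0), A = (1, 0), P = (0, 1) — the answer is frame-independent, so this choice is without loss of generality.
1. W lies on line SA with SW:WA = 3:1 ⇒ W = (3/4, 0)
2. Q is the centroid of triangle APS ⇒ Q = (1/3, 1/3)
3. R lies on line WQ with WR:RQ = 5:1 ⇒ R = (29/72, 5/18)
4. U lies on line QA with QU:UA = 3:2 ⇒ U = (11/15, 2/15)
through S parallel to RU: direction (119/360, -13/90); meets QU at Y = (119/15, -52/15)
Y = Q + t·(U−Q) with t = 19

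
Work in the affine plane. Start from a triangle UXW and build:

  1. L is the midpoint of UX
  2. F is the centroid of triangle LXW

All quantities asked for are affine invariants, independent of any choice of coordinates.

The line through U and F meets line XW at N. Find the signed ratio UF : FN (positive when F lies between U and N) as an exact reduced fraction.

UF:FN = 5

Set U = (0, 0), X = (1, 0), W = (0, 1); any affine frame gives the same invariant.
1. L is the midpoint of UX ⇒ L = (1/2, 0)
2. F is the centroid of triangle LXW ⇒ F = (1/2, 1/3)
line UF meets XW at N = (3/5, 2/5)
F = U + t·(N−U) with t = 5/6, so UF:FN = 5/6:1/6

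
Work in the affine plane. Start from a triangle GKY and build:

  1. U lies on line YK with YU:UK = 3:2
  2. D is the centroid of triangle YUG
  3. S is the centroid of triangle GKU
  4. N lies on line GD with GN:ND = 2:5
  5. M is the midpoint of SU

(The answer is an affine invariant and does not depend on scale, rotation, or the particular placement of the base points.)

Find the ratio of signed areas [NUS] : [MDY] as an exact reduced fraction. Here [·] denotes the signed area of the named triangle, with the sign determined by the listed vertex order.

[NUS]:[MDY] = 40/49

Set G = (0, 0), K = (1, 0), Y = (0, 1); any affine frame gives the same invariant.
1. U lies on line YK with YU:UK = 3:2 ⇒ U = (3/5, 2/5)
2. D is the centroid of triangle YUG ⇒ D = (1/5, 7/15)
3. S is the centroid of triangle GKU ⇒ S = (8/15, 2/15)
4. N lies on line GD with GN:ND = 2:5 ⇒ N = (2/35, 2/15)
5. M is the midpoint of SU ⇒ M = (17/30, 4/15)
2·[NUS] = -8/63, 2·[MDY] = -7/45
[NUS]:[MDY] = -8/63:-7/45 = 40/49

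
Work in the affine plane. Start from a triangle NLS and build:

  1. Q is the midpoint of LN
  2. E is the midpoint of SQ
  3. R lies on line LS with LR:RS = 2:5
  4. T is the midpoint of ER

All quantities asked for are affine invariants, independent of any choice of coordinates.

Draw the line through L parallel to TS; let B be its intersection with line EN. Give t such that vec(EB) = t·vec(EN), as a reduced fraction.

t = -6/11

Work in coordinates with N = (0, 0), L = (1, 0), S = (0, 1).
1. Q is the midpoint of LN ⇒ Q = (1/2, 0)
2. E is the midpoint of SQ ⇒ E = (1/4, 1/2)
3. R lies on line LS with LR:RS = 2:5 ⇒ R = (5/7, 2/7)
4. T is the midpoint of ER ⇒ T = (27/56, 11/28)
through L parallel to TS: direction (-27/56, 17/28); meets EN at B = (17/44, 17/22)
B = E + t·(N−E) with t = -6/11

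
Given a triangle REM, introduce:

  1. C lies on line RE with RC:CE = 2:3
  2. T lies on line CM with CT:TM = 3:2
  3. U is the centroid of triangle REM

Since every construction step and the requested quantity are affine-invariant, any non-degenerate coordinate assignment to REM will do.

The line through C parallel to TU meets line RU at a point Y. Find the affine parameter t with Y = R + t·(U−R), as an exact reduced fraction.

t = 8/11

Assign R = (0, 0), E = (1, 0), M = (0, 1) — the answer is frame-independent, so this choice is without loss of generality.
1. C lies on line RE with RC:CE = 2:3 ⇒ C = (2/5, 0)
2. T lies on line CM with CT:TM = 3:2 ⇒ T = (4/25, 3/5)
3. U is the centroid of triangle REM ⇒ U = (1/3, 1/3)
through C parallel to TU: direction (13/75, -4/15); meets RU at Y = (8/33, 8/33)
Y = R + t·(U−R) with t = 8/11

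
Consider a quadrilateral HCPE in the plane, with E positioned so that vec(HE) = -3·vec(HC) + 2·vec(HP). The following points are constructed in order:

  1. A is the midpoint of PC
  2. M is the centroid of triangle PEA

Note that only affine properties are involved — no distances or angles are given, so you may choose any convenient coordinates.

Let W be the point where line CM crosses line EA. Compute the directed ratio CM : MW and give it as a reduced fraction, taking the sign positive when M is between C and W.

Assign H = (0, 0), C = (1, 0), P = (0, 1), E = (-3, 2) — the answer is frame-independent, so this choice is without loss of generality.
1. A is the midpoint of PC ⇒ A = (1/2, 1/2)
2. M is the centroid of triangle PEA ⇒ M = (-5/6, 7/6)
line CM meets EA at W = (-3/8, 7/8)
M = C + t·(W−C) with t = 4/3, so CM:MW = 4/3:-1/3

CM:MW = -4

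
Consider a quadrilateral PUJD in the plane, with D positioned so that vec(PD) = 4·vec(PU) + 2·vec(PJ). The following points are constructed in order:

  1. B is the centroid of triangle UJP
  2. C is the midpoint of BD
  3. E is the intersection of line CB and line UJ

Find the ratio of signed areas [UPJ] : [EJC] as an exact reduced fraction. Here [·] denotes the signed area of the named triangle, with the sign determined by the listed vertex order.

Work in coordinates with P = (0, 0), U = (1, 0), J = (0, 1), D = (4, 2).
1. B is the centroid of triangle UJP ⇒ B = (1/3, 1/3)
2. C is the midpoint of BD ⇒ C = (13/6, 7/6)
3. E is the intersection of line CB and line UJ ⇒ E = (9/16, 7/16)
2·[UPJ] = -1, 2·[EJC] = -21/16
[UPJ]:[EJC] = -1:-21/16 = 16/21

[UPJ]:[EJC] = 16/21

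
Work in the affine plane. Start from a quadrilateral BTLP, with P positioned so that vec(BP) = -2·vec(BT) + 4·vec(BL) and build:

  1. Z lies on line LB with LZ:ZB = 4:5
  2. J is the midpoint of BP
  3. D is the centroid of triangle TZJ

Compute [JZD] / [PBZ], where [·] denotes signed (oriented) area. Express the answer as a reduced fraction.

[JZD]:[PBZ] = 4/15

Assign B = (0, 0), T = (1, 0), L = (0, 1), P = (-2, 4) — the answer is frame-independent, so this choice is without loss of generality.
1. Z lies on line LB with LZ:ZB = 4:5 ⇒ Z = (0, 5/9)
2. J is the midpoint of BP ⇒ J = (-1, 2)
3. D is the centroid of triangle TZJ ⇒ D = (0, 23/27)
2·[JZD] = 8/27, 2·[PBZ] = 10/9
[JZD]:[PBZ] = 8/27:10/9 = 4/15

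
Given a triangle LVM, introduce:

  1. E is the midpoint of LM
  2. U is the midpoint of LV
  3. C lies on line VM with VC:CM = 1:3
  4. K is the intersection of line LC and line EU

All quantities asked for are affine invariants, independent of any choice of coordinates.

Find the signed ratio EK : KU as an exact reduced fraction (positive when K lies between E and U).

EK:KU = 3

Assign L = (0, 0), V = (1, 0), M = (0, 1) — the answer is frame-independent, so this choice is without loss of generality.
1. E is the midpoint of LM ⇒ E = (0, 1/2)
2. U is the midpoint of LV ⇒ U = (1/2, 0)
3. C lies on line VM with VC:CM = 1:3 ⇒ C = (3/4, 1/4)
4. K is the intersection of line LC and line EU ⇒ K = (3/8, 1/8)
K = E + t·(U−E) with t = 3/4, so EK:KU = t:(1−t) = 3/4:1/4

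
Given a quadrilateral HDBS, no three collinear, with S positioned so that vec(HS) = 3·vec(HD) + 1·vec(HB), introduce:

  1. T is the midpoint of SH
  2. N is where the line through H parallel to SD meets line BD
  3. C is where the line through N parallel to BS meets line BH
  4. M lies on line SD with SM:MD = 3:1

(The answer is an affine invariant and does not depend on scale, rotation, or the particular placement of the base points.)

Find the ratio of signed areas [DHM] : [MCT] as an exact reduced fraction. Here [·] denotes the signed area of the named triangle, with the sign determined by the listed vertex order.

Choose coordinates H = (0, 0), D = (1, 0), B = (0, 1), S = (3, 1).
1. T is the midpoint of SH ⇒ T = (3/2, 1/2)
2. N is where the line through H parallel to SD meets line BD ⇒ N = (2/3, 1/3)
3. C is where the line through N parallel to BS meets line BH ⇒ C = (0, 1/3)
4. M lies on line SD with SM:MD = 3:1 ⇒ M = (3/2, 1/4)
2·[DHM] = -1/4, 2·[MCT] = -3/8
[DHM]:[MCT] = -1/4:-3/8 = 2/3

[DHM]:[MCT] = 2/3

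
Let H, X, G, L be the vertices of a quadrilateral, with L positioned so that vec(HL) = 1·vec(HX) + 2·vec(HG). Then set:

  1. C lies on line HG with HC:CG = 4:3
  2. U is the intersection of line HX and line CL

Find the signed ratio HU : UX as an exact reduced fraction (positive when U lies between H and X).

Choose coordinates H = (0, 0), X = (1, 0), G = (0, 1), L = (1, 2).
1. C lies on line HG with HC:CG = 4:3 ⇒ C = (0, 4/7)
2. U is the intersection of line HX and line CL ⇒ U = (-2/5, 0)
U = H + t·(X−H) with t = -2/5, so HU:UX = t:(1−t) = -2/5:7/5

HU:UX = -2/7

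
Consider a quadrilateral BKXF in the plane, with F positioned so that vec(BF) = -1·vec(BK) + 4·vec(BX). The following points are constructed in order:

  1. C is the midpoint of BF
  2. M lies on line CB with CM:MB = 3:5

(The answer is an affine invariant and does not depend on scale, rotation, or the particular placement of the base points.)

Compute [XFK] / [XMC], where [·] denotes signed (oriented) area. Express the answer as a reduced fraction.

Set B = (0, 0), K = (1, 0), X = (0, 1), F = (-1, 4); any affine frame gives the same invariant.
1. C is the midpoint of BF ⇒ C = (-1/2, 2)
2. M lies on line CB with CM:MB = 3:5 ⇒ M = (-5/16, 5/4)
2·[XFK] = -2, 2·[XMC] = -3/16
[XFK]:[XMC] = -2:-3/16 = 32/3

[XFK]:[XMC] = 32/3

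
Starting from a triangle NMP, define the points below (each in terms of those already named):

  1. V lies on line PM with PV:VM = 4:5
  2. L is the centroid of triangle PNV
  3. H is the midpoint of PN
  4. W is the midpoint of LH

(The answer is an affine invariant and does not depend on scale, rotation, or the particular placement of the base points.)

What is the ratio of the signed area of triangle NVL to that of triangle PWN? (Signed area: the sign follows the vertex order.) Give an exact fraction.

Assign N = (0, 0), M = (1, 0), P = (0, 1) — the answer is frame-independent, so this choice is without loss of generality.
1. V lies on line PM with PV:VM = 4:5 ⇒ V = (4/9, 5/9)
2. L is the centroid of triangle PNV ⇒ L = (4/27, 14/27)
3. H is the midpoint of PN ⇒ H = (0, 1/2)
4. W is the midpoint of LH ⇒ W = (2/27, 55/108)
2·[NVL] = 4/27, 2·[PWN] = -2/27
[NVL]:[PWN] = 4/27:-2/27 = -2

[NVL]:[PWN] = -2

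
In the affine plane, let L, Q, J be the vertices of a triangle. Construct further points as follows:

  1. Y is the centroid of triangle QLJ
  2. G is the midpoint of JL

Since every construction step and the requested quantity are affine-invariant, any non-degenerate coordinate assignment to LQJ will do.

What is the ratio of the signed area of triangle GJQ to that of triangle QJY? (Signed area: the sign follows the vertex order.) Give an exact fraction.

[GJQ]:[QJY] = -3/2

Choose coordinates L = (0, 0), Q = (1, 0), J = (0, 1).
1. Y is the centroid of triangle QLJ ⇒ Y = (1/3, 1/3)
2. G is the midpoint of JL ⇒ G = (0, 1/2)
2·[GJQ] = -1/2, 2·[QJY] = 1/3
[GJQ]:[QJY] = -1/2:1/3 = -3/2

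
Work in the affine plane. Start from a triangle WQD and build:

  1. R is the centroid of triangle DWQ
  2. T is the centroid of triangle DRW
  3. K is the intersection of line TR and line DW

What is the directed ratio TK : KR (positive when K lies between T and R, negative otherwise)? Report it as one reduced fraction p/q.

TK:KR = -1/3

Assign W = (0, 0), Q = (1, 0), D = (0, 1) — the answer is frame-independent, so this choice is without loss of generality.
1. R is the centroid of triangle DWQ ⇒ R = (1/3, 1/3)
2. T is the centroid of triangle DRW ⇒ T = (1/9, 4/9)
3. K is the intersection of line TR and line DW ⇒ K = (0, 1/2)
K = T + t·(R−T) with t = -1/2, so TK:KR = t:(1−t) = -1/2:3/2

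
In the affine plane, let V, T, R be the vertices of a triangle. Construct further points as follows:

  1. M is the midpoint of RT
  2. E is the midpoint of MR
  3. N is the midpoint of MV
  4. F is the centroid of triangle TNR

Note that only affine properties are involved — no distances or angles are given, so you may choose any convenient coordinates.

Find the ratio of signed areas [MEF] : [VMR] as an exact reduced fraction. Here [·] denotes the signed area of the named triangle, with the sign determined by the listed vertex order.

Set V = (0, 0), T = (1, 0), R = (0, 1); any affine frame gives the same invariant.
1. M is the midpoint of RT ⇒ M = (1/2, 1/2)
2. E is the midpoint of MR ⇒ E = (1/4, 3/4)
3. N is the midpoint of MV ⇒ N = (1/4, 1/4)
4. F is the centroid of triangle TNR ⇒ F = (5/12, 5/12)
2·[MEF] = 1/24, 2·[VMR] = 1/2
[MEF]:[VMR] = 1/24:1/2 = 1/12

[MEF]:[VMR] = 1/12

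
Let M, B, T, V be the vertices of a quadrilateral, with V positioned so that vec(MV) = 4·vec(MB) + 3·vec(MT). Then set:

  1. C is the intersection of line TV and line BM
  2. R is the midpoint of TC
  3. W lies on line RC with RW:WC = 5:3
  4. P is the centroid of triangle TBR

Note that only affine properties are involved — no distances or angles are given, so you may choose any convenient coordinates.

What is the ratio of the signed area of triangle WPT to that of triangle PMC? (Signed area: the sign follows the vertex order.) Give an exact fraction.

[WPT]:[PMC] = -13/16

Choose coordinates M = (0, 0), B = (1, 0), T = (0, 1), V = (4, 3).
1. C is the intersection of line TV and line BM ⇒ C = (-2, 0)
2. R is the midpoint of TC ⇒ R = (-1, 1/2)
3. W lies on line RC with RW:WC = 5:3 ⇒ W = (-13/8, 3/16)
4. P is the centroid of triangle TBR ⇒ P = (0, 1/2)
2·[WPT] = 13/16, 2·[PMC] = -1
[WPT]:[PMC] = 13/16:-1 = -13/16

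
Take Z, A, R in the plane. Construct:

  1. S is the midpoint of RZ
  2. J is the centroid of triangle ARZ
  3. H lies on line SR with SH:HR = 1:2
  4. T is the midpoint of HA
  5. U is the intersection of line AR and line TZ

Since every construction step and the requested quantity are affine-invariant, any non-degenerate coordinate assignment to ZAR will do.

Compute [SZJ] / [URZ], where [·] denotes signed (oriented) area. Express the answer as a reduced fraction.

Set Z = (0, 0), A = (1, 0), R = (0, 1); any affine frame gives the same invariant.
1. S is the midpoint of RZ ⇒ S = (0, 1/2)
2. J is the centroid of triangle ARZ ⇒ J = (1/3, 1/3)
3. H lies on line SR with SH:HR = 1:2 ⇒ H = (0, 2/3)
4. T is the midpoint of HA ⇒ T = (1/2, 1/3)
5. U is the intersection of line AR and line TZ ⇒ U = (3/5, 2/5)
2·[SZJ] = 1/6, 2·[URZ] = 3/5
[SZJ]:[URZ] = 1/6:3/5 = 5/18

[SZJ]:[URZ] = 5/18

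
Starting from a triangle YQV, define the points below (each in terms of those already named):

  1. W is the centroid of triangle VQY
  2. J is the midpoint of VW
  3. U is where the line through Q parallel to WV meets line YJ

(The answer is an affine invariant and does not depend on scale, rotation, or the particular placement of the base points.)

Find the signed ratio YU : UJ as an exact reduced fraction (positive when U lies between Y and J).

YU:UJ = -2

Choose coordinates Y = (0, 0), Q = (1, 0), V = (0, 1).
1. W is the centroid of triangle VQY ⇒ W = (1/3, 1/3)
2. J is the midpoint of VW ⇒ J = (1/6, 2/3)
3. U is where the line through Q parallel to WV meets line YJ ⇒ U = (1/3, 4/3)
U = Y + t·(J−Y) with t = 2, so YU:UJ = t:(1−t) = 2:-1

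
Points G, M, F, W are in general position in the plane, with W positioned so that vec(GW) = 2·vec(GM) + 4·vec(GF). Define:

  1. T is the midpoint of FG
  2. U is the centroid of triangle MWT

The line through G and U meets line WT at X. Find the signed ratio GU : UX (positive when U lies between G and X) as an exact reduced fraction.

Set G = (0, 0), M = (1, 0), F = (0, 1), W = (2, 4); any affine frame gives the same invariant.
1. T is the midpoint of FG ⇒ T = (0, 1/2)
2. U is the centroid of triangle MWT ⇒ U = (1, 3/2)
line GU meets WT at X = (-2, -3)
U = G + t·(X−G) with t = -1/2, so GU:UX = -1/2:3/2

GU:UX = -1/3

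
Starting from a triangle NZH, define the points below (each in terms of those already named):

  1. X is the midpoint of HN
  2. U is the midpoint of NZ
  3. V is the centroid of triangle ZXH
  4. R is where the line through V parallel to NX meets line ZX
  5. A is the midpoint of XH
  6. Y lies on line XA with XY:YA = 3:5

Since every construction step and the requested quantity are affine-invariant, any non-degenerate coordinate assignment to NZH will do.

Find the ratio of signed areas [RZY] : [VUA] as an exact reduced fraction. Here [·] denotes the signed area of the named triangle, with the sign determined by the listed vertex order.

[RZY]:[VUA] = -1/2

Choose coordinates N = (0, 0), Z = (1, 0), H = (0, 1).
1. X is the midpoint of HN ⇒ X = (0, 1/2)
2. U is the midpoint of NZ ⇒ U = (1/2, 0)
3. V is the centroid of triangle ZXH ⇒ V = (1/3, 1/2)
4. R is where the line through V parallel to NX meets line ZX ⇒ R = (1/3, 1/3)
5. A is the midpoint of XH ⇒ A = (0, 3/4)
6. Y lies on line XA with XY:YA = 3:5 ⇒ Y = (0, 19/32)
2·[RZY] = 1/16, 2·[VUA] = -1/8
[RZY]:[VUA] = 1/16:-1/8 = -1/2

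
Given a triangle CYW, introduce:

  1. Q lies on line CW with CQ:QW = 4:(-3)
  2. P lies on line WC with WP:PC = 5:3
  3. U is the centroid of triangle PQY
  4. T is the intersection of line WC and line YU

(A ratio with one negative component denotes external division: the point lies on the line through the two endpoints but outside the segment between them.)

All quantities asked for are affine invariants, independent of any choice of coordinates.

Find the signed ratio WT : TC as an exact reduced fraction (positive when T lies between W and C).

WT:TC = -19/35

Work in coordinates with C = (0, 0), Y = (1, 0), W = (0, 1).
1. Q lies on line CW with CQ:QW = 4:(-3) ⇒ Q = (0, 4)
2. P lies on line WC with WP:PC = 5:3 ⇒ P = (0, 3/8)
3. U is the centroid of triangle PQY ⇒ U = (1/3, 35/24)
4. T is the intersection of line WC and line YU ⇒ T = (0, 35/16)
T = W + t·(C−W) with t = -19/16, so WT:TC = t:(1−t) = -19/16:35/16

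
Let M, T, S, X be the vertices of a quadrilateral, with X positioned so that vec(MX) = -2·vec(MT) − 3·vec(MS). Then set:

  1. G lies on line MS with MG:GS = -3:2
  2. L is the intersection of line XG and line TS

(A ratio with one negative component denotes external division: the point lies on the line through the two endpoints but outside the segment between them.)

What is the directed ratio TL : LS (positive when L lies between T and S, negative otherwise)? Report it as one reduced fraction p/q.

Set M = (0, 0), T = (1, 0), S = (0, 1), X = (-2, -3); any affine frame gives the same invariant.
1. G lies on line MS with MG:GS = -3:2 ⇒ G = (0, 3)
2. L is the intersection of line XG and line TS ⇒ L = (-1/2, 3/2)
L = T + t·(S−T) with t = 3/2, so TL:LS = t:(1−t) = 3/2:-1/2

TL:LS = -3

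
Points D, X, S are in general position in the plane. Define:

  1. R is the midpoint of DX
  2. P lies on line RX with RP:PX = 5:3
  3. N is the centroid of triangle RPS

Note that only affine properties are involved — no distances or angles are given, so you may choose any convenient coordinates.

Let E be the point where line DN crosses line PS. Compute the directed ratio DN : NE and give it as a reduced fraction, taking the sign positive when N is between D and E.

Set D = (0, 0), X = (1, 0), S = (0, 1); any affine frame gives the same invariant.
1. R is the midpoint of DX ⇒ R = (1/2, 0)
2. P lies on line RX with RP:PX = 5:3 ⇒ P = (13/16, 0)
3. N is the centroid of triangle RPS ⇒ N = (7/16, 1/3)
line DN meets PS at E = (273/544, 13/34)
N = D + t·(E−D) with t = 34/39, so DN:NE = 34/39:5/39

DN:NE = 34/5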